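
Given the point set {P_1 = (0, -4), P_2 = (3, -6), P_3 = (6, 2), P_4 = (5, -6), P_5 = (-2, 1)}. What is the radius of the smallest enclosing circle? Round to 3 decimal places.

By Welzl's lemma the MEC is supported by two points (diametrically opposite) or three points (on a circumcircle).
The minimum enclosing circle is determined by three boundary points: P_3, P_4, P_5.
Their circumcentre is (43/18, -29/18) with r² = 4225/162.
The farthest remaining point P_2 is at distance² 3181/162 ≤ 4225/162.
r = √(4225/162) ≈ 5.107.

5.107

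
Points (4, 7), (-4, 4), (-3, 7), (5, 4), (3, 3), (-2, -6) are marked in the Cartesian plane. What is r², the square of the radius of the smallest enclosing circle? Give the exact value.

By Welzl's lemma the MEC is supported by two points (diametrically opposite) or three points (on a circumcircle).
The minimum enclosing circle is determined by three boundary points: (4, 7), (-3, 7), (-2, -6).
Their circumcentre is (0.5, 19/26) with r² = 17425/338.
The farthest remaining point (-4, 4) is at distance² 10457/338 ≤ 17425/338.

17425/338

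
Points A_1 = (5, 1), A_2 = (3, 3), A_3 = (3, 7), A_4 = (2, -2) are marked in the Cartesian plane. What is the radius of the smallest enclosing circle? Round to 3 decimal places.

4.528

The farthest pair is A_3–A_4 with squared distance 82. The circle on this segment as diameter has centre (2.5, 2.5) and r² = 82/4 = 20.5.
Check A_1: distance² to centre = 8.5 ≤ 20.5, so it lies inside.
All remaining points lie in this disk, and no smaller disk contains both endpoints, so this is the minimum enclosing circle.
r = √(20.5) ≈ 4.528.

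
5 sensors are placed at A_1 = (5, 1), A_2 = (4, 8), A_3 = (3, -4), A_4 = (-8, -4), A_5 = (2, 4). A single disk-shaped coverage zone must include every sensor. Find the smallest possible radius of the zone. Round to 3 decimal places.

8.485

By Welzl's lemma the MEC is supported by two points (diametrically opposite) or three points (on a circumcircle).
The farthest pair is A_2–A_4 with squared distance 288. The circle on this segment as diameter has centre (-2, 2) and r² = 288/4 = 72.
Check A_1: distance² to centre = 50 ≤ 72, so it lies inside.
All remaining points lie in this disk, and no smaller disk contains both endpoints, so this is the minimum enclosing circle.
r = √72 ≈ 8.485.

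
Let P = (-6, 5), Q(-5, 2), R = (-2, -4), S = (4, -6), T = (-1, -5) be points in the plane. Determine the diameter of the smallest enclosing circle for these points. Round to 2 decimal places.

The farthest pair is P–S with squared distance 221. The circle on this segment as diameter has centre (-1, -0.5) and r² = 221/4 = 55.25.
Check Q: distance² to centre = 22.25 ≤ 55.25, so it lies inside.
All remaining points lie in this disk, and no smaller disk contains both endpoints, so this is the minimum enclosing circle.
Diameter = 2r = 2√(55.25) ≈ 14.87.

14.87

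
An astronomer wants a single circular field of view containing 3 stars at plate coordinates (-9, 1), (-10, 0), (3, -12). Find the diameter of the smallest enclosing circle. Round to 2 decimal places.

17.71

Call the three points A, B, C in the order given.
Side lengths²: AB² = 2, AC² = 313, BC² = 313.
Since BC² = 313 < 313 + 2 = 315, the triangle is acute, so the smallest enclosing circle is the circumcircle.
Circumcentre = (-3.26, -5.74), r² = 78.3752.
Diameter = 2r = 2√(78.3752) ≈ 17.71.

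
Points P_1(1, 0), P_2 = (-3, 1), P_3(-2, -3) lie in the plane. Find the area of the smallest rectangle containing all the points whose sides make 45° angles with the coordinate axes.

In coordinates u = x + y, v = x − y the rectangle is axis-aligned; the map (x,y)→(u,v) scales areas by 2.
u-values: 1, -2, -5; range = 1 − (-5) = 6.
v-values: 1, -4, 1; range = 1 − (-4) = 5.
Area = (6 × 5) / 2 = 15.

15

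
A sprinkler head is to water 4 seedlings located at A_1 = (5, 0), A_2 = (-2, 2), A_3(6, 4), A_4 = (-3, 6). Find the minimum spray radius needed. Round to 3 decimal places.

By Welzl's lemma the MEC is supported by two points (diametrically opposite) or three points (on a circumcircle).
The minimum enclosing circle is determined by three boundary points: A_1, A_3, A_4.
Their circumcentre is (41/38, 59/19) with r² = 36125/1444.
The farthest remaining point A_2 is at distance² 15453/1444 ≤ 36125/1444.
r = √(36125/1444) ≈ 5.002.

5.002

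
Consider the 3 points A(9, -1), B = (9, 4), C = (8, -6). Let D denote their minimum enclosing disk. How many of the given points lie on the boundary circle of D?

Side lengths²: AB² = 25, AC² = 26, BC² = 101.
Since BC² = 101 ≥ 26 + 25 = 51, the angle opposite BC is not acute, so the smallest enclosing circle has BC as diameter.
Centre = midpoint of BC = (8.5, -1), r² = 101/4 = 25.25.
The points at distance exactly r from the centre are B, C — 2 points.

2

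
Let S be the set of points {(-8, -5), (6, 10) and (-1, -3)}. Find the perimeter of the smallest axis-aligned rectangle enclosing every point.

Width = max x − min x = 6 − (-8) = 14.
Height = max y − min y = 10 − (-5) = 15.
Perimeter = 2(14 + 15) = 58.

58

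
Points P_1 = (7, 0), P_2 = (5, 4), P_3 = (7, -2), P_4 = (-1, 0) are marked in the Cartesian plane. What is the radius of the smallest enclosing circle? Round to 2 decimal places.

The minimum enclosing circle of a finite set is fixed by two of the points (as a diameter) or three (as a circumcircle).
The minimum enclosing circle is determined by three boundary points: P_2, P_3, P_4.
Their circumcentre is (36/11, 1/11) with r² = 2210/121.
The farthest remaining point P_1 is at distance² 1682/121 ≤ 2210/121.
r = √(2210/121) ≈ 4.27.

4.27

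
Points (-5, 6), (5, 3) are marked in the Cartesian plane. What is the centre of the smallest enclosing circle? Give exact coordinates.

(0, 4.5)

The smallest circle enclosing two points has them as diameter endpoints.
Centre = midpoint = (0, 4.5); r² = |(-5, 6)−(5, 3)|²/4 = 109/4 = 27.25.
Centre = (0, 4.5).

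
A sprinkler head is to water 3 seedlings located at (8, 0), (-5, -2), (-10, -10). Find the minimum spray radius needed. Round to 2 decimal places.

Call the three points A, B, C in the order given.
Side lengths²: AB² = 173, AC² = 424, BC² = 89.
Since AC² = 424 ≥ 173 + 89 = 262, the angle opposite AC is not acute, so the smallest enclosing circle has AC as diameter.
Centre = midpoint of AC = (-1, -5), r² = 424/4 = 106.
r = √106 ≈ 10.30.

10.30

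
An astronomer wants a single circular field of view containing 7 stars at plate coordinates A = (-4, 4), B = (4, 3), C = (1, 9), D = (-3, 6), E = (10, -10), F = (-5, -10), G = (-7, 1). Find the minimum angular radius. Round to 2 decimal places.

11.02

By Welzl's lemma the MEC is supported by two points (diametrically opposite) or three points (on a circumcircle).
The minimum enclosing circle is determined by three boundary points: C, E, F.
Their circumcentre is (2.5, -73/38) with r² = 87737/722.
The farthest remaining point G is at distance² 71321/722 ≤ 87737/722.
r = √(87737/722) ≈ 11.02.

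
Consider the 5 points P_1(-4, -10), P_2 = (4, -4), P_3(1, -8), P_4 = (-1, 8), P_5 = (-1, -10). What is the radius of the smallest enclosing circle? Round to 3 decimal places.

9.124

The farthest pair is P_1–P_4 with squared distance 333. The circle on this segment as diameter has centre (-2.5, -1) and r² = 333/4 = 83.25.
Check P_2: distance² to centre = 51.25 ≤ 83.25, so it lies inside.
All remaining points lie in this disk, and no smaller disk contains both endpoints, so this is the minimum enclosing circle.
r = √(83.25) ≈ 9.124.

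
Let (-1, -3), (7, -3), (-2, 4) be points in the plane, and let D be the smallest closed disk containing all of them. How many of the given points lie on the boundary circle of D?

2

Call the three points A, B, C in the order given.
Side lengths²: AB² = 64, AC² = 50, BC² = 130.
Since BC² = 130 ≥ 64 + 50 = 114, the angle opposite BC is not acute, so the smallest enclosing circle has BC as diameter.
Centre = midpoint of BC = (2.5, 0.5), r² = 130/4 = 32.5.
The points at distance exactly r from the centre are (7, -3), (-2, 4) — 2 points.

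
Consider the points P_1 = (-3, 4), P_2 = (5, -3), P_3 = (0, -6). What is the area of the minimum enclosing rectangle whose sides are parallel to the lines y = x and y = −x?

In coordinates u = x + y, v = x − y the rectangle is axis-aligned; the map (x,y)→(u,v) scales areas by 2.
u-values: 1, 2, -6; range = 2 − (-6) = 8.
v-values: -7, 8, 6; range = 8 − (-7) = 15.
Area = (8 × 15) / 2 = 60.

60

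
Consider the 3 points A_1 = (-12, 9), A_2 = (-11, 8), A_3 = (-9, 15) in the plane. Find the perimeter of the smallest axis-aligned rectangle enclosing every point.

20

Width = max x − min x = -9 − (-12) = 3.
Height = max y − min y = 15 − 8 = 7.
Perimeter = 2(3 + 7) = 20.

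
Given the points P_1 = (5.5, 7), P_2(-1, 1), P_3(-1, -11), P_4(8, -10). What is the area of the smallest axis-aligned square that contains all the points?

The bounding box has width 9 and height 18.
An axis-aligned square enclosing the set must have side ≥ max(width, height).
So the minimum side is max(9, 18) = 18.
Area = 18² = 324.

324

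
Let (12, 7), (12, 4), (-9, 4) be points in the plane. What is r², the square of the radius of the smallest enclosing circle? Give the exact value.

112.5

Call the three points A, B, C in the order given.
Side lengths²: AB² = 9, AC² = 450, BC² = 441.
Since AC² = 450 ≥ 441 + 9 = 450, the angle opposite AC is not acute, so the smallest enclosing circle has AC as diameter.
Centre = midpoint of AC = (1.5, 5.5), r² = 450/4 = 112.5.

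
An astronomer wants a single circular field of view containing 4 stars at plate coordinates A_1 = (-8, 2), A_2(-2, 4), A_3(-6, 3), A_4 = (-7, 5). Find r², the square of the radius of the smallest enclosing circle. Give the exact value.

The farthest pair is A_1–A_2 with squared distance 40. The circle on this segment as diameter has centre (-5, 3) and r² = 40/4 = 10.
Check A_3: distance² to centre = 1 ≤ 10, so it lies inside.
All remaining points lie in this disk, and no smaller disk contains both endpoints, so this is the minimum enclosing circle.

10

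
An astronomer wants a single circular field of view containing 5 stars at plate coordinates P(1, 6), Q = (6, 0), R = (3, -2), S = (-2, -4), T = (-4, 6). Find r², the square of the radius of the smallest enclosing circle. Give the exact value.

4420/121

The minimum enclosing circle is determined by three boundary points: Q, S, T.
Their circumcentre is (2/11, 18/11) with r² = 4420/121.
The farthest remaining point R is at distance² 2561/121 ≤ 4420/121.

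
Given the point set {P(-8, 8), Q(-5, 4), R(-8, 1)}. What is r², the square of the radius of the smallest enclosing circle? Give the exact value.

Side lengths²: PQ² = 25, PR² = 49, QR² = 18.
Since PR² = 49 ≥ 25 + 18 = 43, the angle opposite PR is not acute, so the smallest enclosing circle has PR as diameter.
Centre = midpoint of PR = (-8, 4.5), r² = 49/4 = 12.25.

12.25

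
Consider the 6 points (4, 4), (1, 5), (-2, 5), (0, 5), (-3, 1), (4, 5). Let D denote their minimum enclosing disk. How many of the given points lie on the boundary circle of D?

2

The minimum enclosing circle of a finite set is fixed by two of the points (as a diameter) or three (as a circumcircle).
The farthest pair is (-3, 1)–(4, 5) with squared distance 65. The circle on this segment as diameter has centre (0.5, 3) and r² = 65/4 = 16.25.
Check (4, 4): distance² to centre = 13.25 ≤ 16.25, so it lies inside.
All remaining points lie in this disk, and no smaller disk contains both endpoints, so this is the minimum enclosing circle.
The points at distance exactly r from the centre are (-3, 1), (4, 5) — 2 points.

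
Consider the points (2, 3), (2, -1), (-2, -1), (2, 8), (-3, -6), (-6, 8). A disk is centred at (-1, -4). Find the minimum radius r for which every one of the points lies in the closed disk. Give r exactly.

The required radius is the distance from (-1, -4) to the farthest point.
Squared distances: 58, 18, 10, 153, 8, 169.
Maximum is 169, attained at (-6, 8).
r = √169 = 13.

13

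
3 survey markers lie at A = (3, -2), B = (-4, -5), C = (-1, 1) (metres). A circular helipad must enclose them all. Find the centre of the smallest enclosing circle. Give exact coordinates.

Side lengths²: AB² = 58, AC² = 25, BC² = 45.
Since AB² = 58 < 45 + 25 = 70, the triangle is acute, so the smallest enclosing circle is the circumcircle.
Circumcentre = (-17/22, -63/22), r² = 3625/242.
Centre = (-17/22, -63/22).

(-17/22, -63/22)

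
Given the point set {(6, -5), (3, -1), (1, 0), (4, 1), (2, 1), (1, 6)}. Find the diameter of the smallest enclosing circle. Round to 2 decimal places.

A smallest enclosing disk is always determined by at most three of the input points on its boundary.
The farthest pair is (6, -5)–(1, 6) with squared distance 146. The circle on this segment as diameter has centre (3.5, 0.5) and r² = 146/4 = 36.5.
Check (3, -1): distance² to centre = 2.5 ≤ 36.5, so it lies inside.
All remaining points lie in this disk, and no smaller disk contains both endpoints, so this is the minimum enclosing circle.
Diameter = 2r = 2√(36.5) ≈ 12.08.

12.08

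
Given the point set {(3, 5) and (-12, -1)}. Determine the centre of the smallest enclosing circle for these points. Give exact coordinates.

The smallest circle enclosing two points has them as diameter endpoints.
Centre = midpoint = (-4.5, 2); r² = |(3, 5)−(-12, -1)|²/4 = 261/4 = 65.25.
Centre = (-4.5, 2).

(-4.5, 2)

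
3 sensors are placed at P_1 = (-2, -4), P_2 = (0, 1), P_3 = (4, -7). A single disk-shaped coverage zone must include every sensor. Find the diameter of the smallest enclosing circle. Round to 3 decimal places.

Side lengths²: P_1P_2² = 29, P_1P_3² = 45, P_2P_3² = 80.
Since P_2P_3² = 80 ≥ 45 + 29 = 74, the angle opposite P_2P_3 is not acute, so the smallest enclosing circle has P_2P_3 as diameter.
Centre = midpoint of P_2P_3 = (2, -3), r² = 80/4 = 20.
Diameter = 2r = 2√20 ≈ 8.944.

8.944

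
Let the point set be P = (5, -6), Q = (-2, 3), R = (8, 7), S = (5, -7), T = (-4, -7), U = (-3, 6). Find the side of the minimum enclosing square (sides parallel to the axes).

The bounding box has width 12 and height 14.
An axis-aligned square enclosing the set must have side ≥ max(width, height).
So the minimum side is max(12, 14) = 14.

14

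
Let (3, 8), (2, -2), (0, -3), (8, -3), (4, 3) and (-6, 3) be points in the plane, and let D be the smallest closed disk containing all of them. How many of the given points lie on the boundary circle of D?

3

The minimum enclosing circle is determined by three boundary points: (3, 8), (8, -3), (-6, 3).
Their circumcentre is (77/62, 35/62) with r² = 112201/1922.
The farthest remaining point (0, -3) is at distance² 27385/1922 ≤ 112201/1922.
The points at distance exactly r from the centre are (3, 8), (8, -3), (-6, 3) — 3 points.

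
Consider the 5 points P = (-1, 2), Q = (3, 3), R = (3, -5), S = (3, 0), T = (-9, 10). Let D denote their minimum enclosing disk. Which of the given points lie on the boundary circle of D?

R, T

A smallest enclosing disk is always determined by at most three of the input points on its boundary.
The farthest pair is R–T with squared distance 369. The circle on this segment as diameter has centre (-3, 2.5) and r² = 369/4 = 92.25.
Check P: distance² to centre = 4.25 ≤ 92.25, so it lies inside.
All remaining points lie in this disk, and no smaller disk contains both endpoints, so this is the minimum enclosing circle.
The points at distance exactly r from the centre are R, T — 2 points.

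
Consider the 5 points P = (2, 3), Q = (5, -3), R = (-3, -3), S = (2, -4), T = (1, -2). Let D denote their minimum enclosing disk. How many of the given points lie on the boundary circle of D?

A smallest enclosing disk is always determined by at most three of the input points on its boundary.
The minimum enclosing circle is determined by three boundary points: P, Q, R.
Their circumcentre is (1, -1.25) with r² = 19.0625.
The farthest remaining point S is at distance² 8.5625 ≤ 19.0625.
The points at distance exactly r from the centre are P, Q, R — 3 points.

3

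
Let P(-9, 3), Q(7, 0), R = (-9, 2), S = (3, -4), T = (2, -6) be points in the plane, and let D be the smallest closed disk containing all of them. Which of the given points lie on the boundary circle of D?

P, Q

A smallest enclosing disk is always determined by at most three of the input points on its boundary.
The farthest pair is P–Q with squared distance 265. The circle on this segment as diameter has centre (-1, 1.5) and r² = 265/4 = 66.25.
Check R: distance² to centre = 64.25 ≤ 66.25, so it lies inside.
All remaining points lie in this disk, and no smaller disk contains both endpoints, so this is the minimum enclosing circle.
The points at distance exactly r from the centre are P, Q — 2 points.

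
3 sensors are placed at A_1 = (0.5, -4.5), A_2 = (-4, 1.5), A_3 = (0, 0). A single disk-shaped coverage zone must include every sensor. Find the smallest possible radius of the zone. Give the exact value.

3.75

Side lengths²: A_1A_2² = 56.25, A_1A_3² = 20.5, A_2A_3² = 18.25.
Since A_1A_2² = 56.25 ≥ 20.5 + 18.25 = 38.75, the angle opposite A_1A_2 is not acute, so the smallest enclosing circle has A_1A_2 as diameter.
Centre = midpoint of A_1A_2 = (-1.75, -1.5), r² = 56.25/4 = 14.0625.
r = √(14.0625) = 3.75.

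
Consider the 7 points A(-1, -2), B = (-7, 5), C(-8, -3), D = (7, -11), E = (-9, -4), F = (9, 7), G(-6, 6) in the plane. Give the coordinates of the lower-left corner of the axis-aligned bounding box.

x-range [-9, 9], y-range [-11, 7].
The lower-left corner is (-9, -11).

(-9, -11)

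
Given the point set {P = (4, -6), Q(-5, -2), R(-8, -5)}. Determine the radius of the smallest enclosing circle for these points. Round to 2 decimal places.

6.02

Side lengths²: PQ² = 97, PR² = 145, QR² = 18.
Since PR² = 145 ≥ 97 + 18 = 115, the angle opposite PR is not acute, so the smallest enclosing circle has PR as diameter.
Centre = midpoint of PR = (-2, -5.5), r² = 145/4 = 36.25.
r = √(36.25) ≈ 6.02.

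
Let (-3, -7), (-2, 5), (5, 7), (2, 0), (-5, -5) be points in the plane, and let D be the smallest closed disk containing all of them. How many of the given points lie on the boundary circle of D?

2

A smallest enclosing disk is always determined by at most three of the input points on its boundary.
The farthest pair is (-3, -7)–(5, 7) with squared distance 260. The circle on this segment as diameter has centre (1, 0) and r² = 260/4 = 65.
Check (-2, 5): distance² to centre = 34 ≤ 65, so it lies inside.
All remaining points lie in this disk, and no smaller disk contains both endpoints, so this is the minimum enclosing circle.
The points at distance exactly r from the centre are (-3, -7), (5, 7) — 2 points.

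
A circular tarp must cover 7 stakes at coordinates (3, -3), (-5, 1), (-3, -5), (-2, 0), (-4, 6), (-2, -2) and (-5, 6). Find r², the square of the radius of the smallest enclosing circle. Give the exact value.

3625/98

The minimum enclosing circle of a finite set is fixed by two of the points (as a diameter) or three (as a circumcircle).
The minimum enclosing circle is determined by three boundary points: (3, -3), (-3, -5), (-5, 6).
Their circumcentre is (-23/14, 13/14) with r² = 3625/98.
The farthest remaining point (-4, 6) is at distance² 3065/98 ≤ 3625/98.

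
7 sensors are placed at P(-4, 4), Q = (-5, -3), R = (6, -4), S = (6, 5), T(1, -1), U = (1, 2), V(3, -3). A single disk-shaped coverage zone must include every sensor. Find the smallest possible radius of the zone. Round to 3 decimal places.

6.829

The minimum enclosing circle is determined by three boundary points: Q, R, S.
Their circumcentre is (19/22, 0.5) with r² = 11285/242.
The farthest remaining point P is at distance² 8689/242 ≤ 11285/242.
r = √(11285/242) ≈ 6.829.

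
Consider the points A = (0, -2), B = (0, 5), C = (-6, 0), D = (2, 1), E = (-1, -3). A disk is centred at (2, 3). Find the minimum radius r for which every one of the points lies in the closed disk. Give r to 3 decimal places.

The required radius is the distance from (2, 3) to the farthest point.
Squared distances: 29, 8, 73, 4, 45.
Maximum is 73, attained at C.
r = √73 ≈ 8.544.

8.544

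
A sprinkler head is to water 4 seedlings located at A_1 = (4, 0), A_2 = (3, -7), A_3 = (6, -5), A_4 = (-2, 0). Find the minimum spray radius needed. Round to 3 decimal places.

The farthest pair is A_3–A_4 with squared distance 89. The circle on this segment as diameter has centre (2, -2.5) and r² = 89/4 = 22.25.
Check A_1: distance² to centre = 10.25 ≤ 22.25, so it lies inside.
All remaining points lie in this disk, and no smaller disk contains both endpoints, so this is the minimum enclosing circle.
r = √(22.25) ≈ 4.717.

4.717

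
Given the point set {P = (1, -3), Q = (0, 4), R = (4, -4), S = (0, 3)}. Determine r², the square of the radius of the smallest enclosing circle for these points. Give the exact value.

20

A smallest enclosing disk is always determined by at most three of the input points on its boundary.
The farthest pair is Q–R with squared distance 80. The circle on this segment as diameter has centre (2, 0) and r² = 80/4 = 20.
Check P: distance² to centre = 10 ≤ 20, so it lies inside.
All remaining points lie in this disk, and no smaller disk contains both endpoints, so this is the minimum enclosing circle.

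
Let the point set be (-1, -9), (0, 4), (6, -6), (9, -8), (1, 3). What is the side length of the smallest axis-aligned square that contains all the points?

13

The bounding box has width 10 and height 13.
An axis-aligned square enclosing the set must have side ≥ max(width, height).
So the minimum side is max(10, 13) = 13.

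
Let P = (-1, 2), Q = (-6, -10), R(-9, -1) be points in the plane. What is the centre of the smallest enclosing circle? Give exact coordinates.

Side lengths²: PQ² = 169, PR² = 73, QR² = 90.
Since PQ² = 169 ≥ 90 + 73 = 163, the angle opposite PQ is not acute, so the smallest enclosing circle has PQ as diameter.
Centre = midpoint of PQ = (-3.5, -4), r² = 169/4 = 42.25.
Centre = (-3.5, -4).

(-3.5, -4)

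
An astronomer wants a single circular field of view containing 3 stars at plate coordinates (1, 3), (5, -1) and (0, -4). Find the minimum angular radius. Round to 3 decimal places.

Call the three points A, B, C in the order given.
Side lengths²: AB² = 32, AC² = 50, BC² = 34.
Since AC² = 50 < 34 + 32 = 66, the triangle is acute, so the smallest enclosing circle is the circumcircle.
Circumcentre = (1.375, -0.625), r² = 13.28125.
r = √(13.28125) ≈ 3.644.

3.644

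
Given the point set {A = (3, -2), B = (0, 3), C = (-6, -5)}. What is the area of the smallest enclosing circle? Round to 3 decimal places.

82.418

Side lengths²: AB² = 34, AC² = 90, BC² = 100.
Since BC² = 100 < 90 + 34 = 124, the triangle is acute, so the smallest enclosing circle is the circumcircle.
Circumcentre = (-19/9, -5/3), r² = 2125/81.
Area = π·r² = π·2125/81 ≈ 82.418.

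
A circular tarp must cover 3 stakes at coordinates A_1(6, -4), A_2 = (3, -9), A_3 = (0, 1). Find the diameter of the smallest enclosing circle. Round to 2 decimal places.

Side lengths²: A_1A_2² = 34, A_1A_3² = 61, A_2A_3² = 109.
Since A_2A_3² = 109 ≥ 61 + 34 = 95, the angle opposite A_2A_3 is not acute, so the smallest enclosing circle has A_2A_3 as diameter.
Centre = midpoint of A_2A_3 = (1.5, -4), r² = 109/4 = 27.25.
Diameter = 2r = 2√(27.25) ≈ 10.44.

10.44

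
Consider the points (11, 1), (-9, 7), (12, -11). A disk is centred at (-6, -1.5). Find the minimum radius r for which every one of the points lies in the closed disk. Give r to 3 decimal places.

20.353

The required radius is the distance from (-6, -1.5) to the farthest point.
Squared distances: 295.25, 81.25, 414.25.
Maximum is 414.25, attained at (12, -11).
r = √(414.25) ≈ 20.353.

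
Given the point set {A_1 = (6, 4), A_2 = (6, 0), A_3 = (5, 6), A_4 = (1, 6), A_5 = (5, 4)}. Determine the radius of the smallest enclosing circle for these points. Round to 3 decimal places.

3.905

A smallest enclosing disk is always determined by at most three of the input points on its boundary.
The farthest pair is A_2–A_4 with squared distance 61. The circle on this segment as diameter has centre (3.5, 3) and r² = 61/4 = 15.25.
Check A_1: distance² to centre = 7.25 ≤ 15.25, so it lies inside.
All remaining points lie in this disk, and no smaller disk contains both endpoints, so this is the minimum enclosing circle.
r = √(15.25) ≈ 3.905.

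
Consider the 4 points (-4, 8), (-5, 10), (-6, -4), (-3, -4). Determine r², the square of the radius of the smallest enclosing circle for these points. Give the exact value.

The minimum enclosing circle is determined by three boundary points: (-5, 10), (-6, -4), (-3, -4).
Their circumcentre is (-4.5, 41/14) with r² = 4925/98.
The farthest remaining point (-4, 8) is at distance² 2545/98 ≤ 4925/98.

4925/98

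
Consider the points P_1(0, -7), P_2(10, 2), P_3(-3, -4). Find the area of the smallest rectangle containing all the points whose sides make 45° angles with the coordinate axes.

In coordinates u = x + y, v = x − y the rectangle is axis-aligned; the map (x,y)→(u,v) scales areas by 2.
u-values: -7, 12, -7; range = 12 − (-7) = 19.
v-values: 7, 8, 1; range = 8 − 1 = 7.
Area = (19 × 7) / 2 = 66.5.

66.5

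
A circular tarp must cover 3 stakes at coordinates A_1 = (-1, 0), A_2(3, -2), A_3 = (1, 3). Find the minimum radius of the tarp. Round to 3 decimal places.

2.714

Side lengths²: A_1A_2² = 20, A_1A_3² = 13, A_2A_3² = 29.
Since A_2A_3² = 29 < 20 + 13 = 33, the triangle is acute, so the smallest enclosing circle is the circumcircle.
Circumcentre = (1.6875, 0.375), r² = 7.36328125.
r = √(7.36328125) ≈ 2.714.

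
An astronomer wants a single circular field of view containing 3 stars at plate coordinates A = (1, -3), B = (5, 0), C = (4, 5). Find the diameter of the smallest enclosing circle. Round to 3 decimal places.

Side lengths²: AB² = 25, AC² = 73, BC² = 26.
Since AC² = 73 ≥ 26 + 25 = 51, the angle opposite AC is not acute, so the smallest enclosing circle has AC as diameter.
Centre = midpoint of AC = (2.5, 1), r² = 73/4 = 18.25.
Diameter = 2r = 2√(18.25) ≈ 8.544.

8.544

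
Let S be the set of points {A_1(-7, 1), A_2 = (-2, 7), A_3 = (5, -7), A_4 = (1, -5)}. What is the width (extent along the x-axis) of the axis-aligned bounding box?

max x = 5, min x = -7, so width = 12.

12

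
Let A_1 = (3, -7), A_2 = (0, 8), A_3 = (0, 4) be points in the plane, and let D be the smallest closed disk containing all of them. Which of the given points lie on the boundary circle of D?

Side lengths²: A_1A_2² = 234, A_1A_3² = 130, A_2A_3² = 16.
Since A_1A_2² = 234 ≥ 130 + 16 = 146, the angle opposite A_1A_2 is not acute, so the smallest enclosing circle has A_1A_2 as diameter.
Centre = midpoint of A_1A_2 = (1.5, 0.5), r² = 234/4 = 58.5.
The points at distance exactly r from the centre are A_1, A_2 — 2 points.

A_1, A_2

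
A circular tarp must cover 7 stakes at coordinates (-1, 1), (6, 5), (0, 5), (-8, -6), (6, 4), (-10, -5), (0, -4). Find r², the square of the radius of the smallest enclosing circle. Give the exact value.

The farthest pair is (6, 5)–(-10, -5) with squared distance 356. The circle on this segment as diameter has centre (-2, 0) and r² = 356/4 = 89.
Check (-1, 1): distance² to centre = 2 ≤ 89, so it lies inside.
All remaining points lie in this disk, and no smaller disk contains both endpoints, so this is the minimum enclosing circle.

89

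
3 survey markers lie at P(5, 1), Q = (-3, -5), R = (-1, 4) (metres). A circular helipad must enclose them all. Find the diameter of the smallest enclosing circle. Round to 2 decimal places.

10.31

Side lengths²: PQ² = 100, PR² = 45, QR² = 85.
Since PQ² = 100 < 85 + 45 = 130, the triangle is acute, so the smallest enclosing circle is the circumcircle.
Circumcentre = (0.25, -1), r² = 26.5625.
Diameter = 2r = 2√(26.5625) ≈ 10.31.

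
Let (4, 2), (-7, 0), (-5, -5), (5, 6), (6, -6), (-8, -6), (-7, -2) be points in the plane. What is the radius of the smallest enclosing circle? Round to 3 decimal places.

The minimum enclosing circle is determined by three boundary points: (5, 6), (6, -6), (-8, -6).
Their circumcentre is (-1, -13/24) with r² = 45385/576.
The farthest remaining point (-7, -2) is at distance² 21961/576 ≤ 45385/576.
r = √(45385/576) ≈ 8.877.

8.877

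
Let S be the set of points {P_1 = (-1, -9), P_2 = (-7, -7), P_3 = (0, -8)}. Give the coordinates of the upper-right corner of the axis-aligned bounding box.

x-range [-7, 0], y-range [-9, -7].
The upper-right corner is (0, -7).

(0, -7)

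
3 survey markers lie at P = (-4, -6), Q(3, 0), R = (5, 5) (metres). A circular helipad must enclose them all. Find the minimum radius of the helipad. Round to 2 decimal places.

Side lengths²: PQ² = 85, PR² = 202, QR² = 29.
Since PR² = 202 ≥ 85 + 29 = 114, the angle opposite PR is not acute, so the smallest enclosing circle has PR as diameter.
Centre = midpoint of PR = (0.5, -0.5), r² = 202/4 = 50.5.
r = √(50.5) ≈ 7.11.

7.11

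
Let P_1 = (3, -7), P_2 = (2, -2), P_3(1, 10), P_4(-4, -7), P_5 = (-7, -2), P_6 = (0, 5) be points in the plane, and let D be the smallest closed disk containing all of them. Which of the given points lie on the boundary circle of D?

The minimum enclosing circle of a finite set is fixed by two of the points (as a diameter) or three (as a circumcircle).
The minimum enclosing circle is determined by three boundary points: P_1, P_3, P_4.
Their circumcentre is (-0.5, 41/34) with r² = 46001/578.
The farthest remaining point P_5 is at distance² 30361/578 ≤ 46001/578.
The points at distance exactly r from the centre are P_1, P_3, P_4 — 3 points.

P_1, P_3, P_4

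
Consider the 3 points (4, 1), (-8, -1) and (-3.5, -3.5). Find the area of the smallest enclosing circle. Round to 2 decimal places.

116.24

Call the three points A, B, C in the order given.
Side lengths²: AB² = 148, AC² = 76.5, BC² = 26.5.
Since AB² = 148 ≥ 76.5 + 26.5 = 103, the angle opposite AB is not acute, so the smallest enclosing circle has AB as diameter.
Centre = midpoint of AB = (-2, 0), r² = 148/4 = 37.
Area = π·r² = π·37 ≈ 116.24.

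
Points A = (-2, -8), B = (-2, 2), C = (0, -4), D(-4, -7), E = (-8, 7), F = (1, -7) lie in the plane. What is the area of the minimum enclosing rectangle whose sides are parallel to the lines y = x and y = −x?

In coordinates u = x + y, v = x − y the rectangle is axis-aligned; the map (x,y)→(u,v) scales areas by 2.
u-values: -10, 0, -4, -11, -1, -6; range = 0 − (-11) = 11.
v-values: 6, -4, 4, 3, -15, 8; range = 8 − (-15) = 23.
Area = (11 × 23) / 2 = 126.5.

126.5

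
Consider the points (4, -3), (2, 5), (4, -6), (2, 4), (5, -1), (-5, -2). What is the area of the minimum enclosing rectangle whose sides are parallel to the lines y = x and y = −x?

91

In coordinates u = x + y, v = x − y the rectangle is axis-aligned; the map (x,y)→(u,v) scales areas by 2.
u-values: 1, 7, -2, 6, 4, -7; range = 7 − (-7) = 14.
v-values: 7, -3, 10, -2, 6, -3; range = 10 − (-3) = 13.
Area = (14 × 13) / 2 = 91.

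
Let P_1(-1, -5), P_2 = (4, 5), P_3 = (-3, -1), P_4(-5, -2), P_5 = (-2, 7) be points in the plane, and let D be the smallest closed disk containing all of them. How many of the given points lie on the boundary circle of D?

The minimum enclosing circle is determined by three boundary points: P_1, P_2, P_5.
Their circumcentre is (-9/14, 15/14) with r² = 3625/98.
The farthest remaining point P_4 is at distance² 2785/98 ≤ 3625/98.
The points at distance exactly r from the centre are P_1, P_2, P_5 — 3 points.

3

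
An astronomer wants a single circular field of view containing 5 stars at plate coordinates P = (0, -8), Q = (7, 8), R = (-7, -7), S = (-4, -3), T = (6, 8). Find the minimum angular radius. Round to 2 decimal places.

The farthest pair is Q–R with squared distance 421. The circle on this segment as diameter has centre (0, 0.5) and r² = 421/4 = 105.25.
Check P: distance² to centre = 72.25 ≤ 105.25, so it lies inside.
All remaining points lie in this disk, and no smaller disk contains both endpoints, so this is the minimum enclosing circle.
r = √(105.25) ≈ 10.26.

10.26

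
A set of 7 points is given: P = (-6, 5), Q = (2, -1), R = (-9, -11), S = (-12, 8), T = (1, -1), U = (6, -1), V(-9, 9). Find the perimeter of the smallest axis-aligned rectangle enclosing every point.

Width = max x − min x = 6 − (-12) = 18.
Height = max y − min y = 9 − (-11) = 20.
Perimeter = 2(18 + 20) = 76.

76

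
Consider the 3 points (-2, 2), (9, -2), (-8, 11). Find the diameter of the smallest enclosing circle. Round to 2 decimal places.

Call the three points A, B, C in the order given.
Side lengths²: AB² = 137, AC² = 117, BC² = 458.
Since BC² = 458 ≥ 137 + 117 = 254, the angle opposite BC is not acute, so the smallest enclosing circle has BC as diameter.
Centre = midpoint of BC = (0.5, 4.5), r² = 458/4 = 114.5.
Diameter = 2r = 2√(114.5) ≈ 21.40.

21.40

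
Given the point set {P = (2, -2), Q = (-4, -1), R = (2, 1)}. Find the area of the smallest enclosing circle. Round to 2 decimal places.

32.29

Side lengths²: PQ² = 37, PR² = 9, QR² = 40.
Since QR² = 40 < 37 + 9 = 46, the triangle is acute, so the smallest enclosing circle is the circumcircle.
Circumcentre = (-5/6, -0.5), r² = 185/18.
Area = π·r² = π·185/18 ≈ 32.29.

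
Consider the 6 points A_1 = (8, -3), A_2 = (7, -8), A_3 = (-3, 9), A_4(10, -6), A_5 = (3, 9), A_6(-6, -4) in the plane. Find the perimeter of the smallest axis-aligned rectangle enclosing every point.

66

Width = max x − min x = 10 − (-6) = 16.
Height = max y − min y = 9 − (-8) = 17.
Perimeter = 2(16 + 17) = 66.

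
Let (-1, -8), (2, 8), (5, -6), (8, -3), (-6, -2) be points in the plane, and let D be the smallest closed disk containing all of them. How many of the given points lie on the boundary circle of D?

The farthest pair is (-1, -8)–(2, 8) with squared distance 265. The circle on this segment as diameter has centre (0.5, 0) and r² = 265/4 = 66.25.
Check (5, -6): distance² to centre = 56.25 ≤ 66.25, so it lies inside.
All remaining points lie in this disk, and no smaller disk contains both endpoints, so this is the minimum enclosing circle.
The points at distance exactly r from the centre are (-1, -8), (2, 8) — 2 points.

2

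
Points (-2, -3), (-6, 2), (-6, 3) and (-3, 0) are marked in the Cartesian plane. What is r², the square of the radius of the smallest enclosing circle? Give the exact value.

13

The farthest pair is (-2, -3)–(-6, 3) with squared distance 52. The circle on this segment as diameter has centre (-4, 0) and r² = 52/4 = 13.
Check (-6, 2): distance² to centre = 8 ≤ 13, so it lies inside.
All remaining points lie in this disk, and no smaller disk contains both endpoints, so this is the minimum enclosing circle.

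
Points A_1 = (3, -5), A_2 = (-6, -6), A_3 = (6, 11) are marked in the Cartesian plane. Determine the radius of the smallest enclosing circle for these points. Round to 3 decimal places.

10.404

Side lengths²: A_1A_2² = 82, A_1A_3² = 265, A_2A_3² = 433.
Since A_2A_3² = 433 ≥ 265 + 82 = 347, the angle opposite A_2A_3 is not acute, so the smallest enclosing circle has A_2A_3 as diameter.
Centre = midpoint of A_2A_3 = (0, 2.5), r² = 433/4 = 108.25.
r = √(108.25) ≈ 10.404.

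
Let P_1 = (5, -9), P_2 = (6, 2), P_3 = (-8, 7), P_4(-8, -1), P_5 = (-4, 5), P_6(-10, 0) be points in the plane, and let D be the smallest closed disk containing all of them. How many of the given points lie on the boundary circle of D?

2

By Welzl's lemma the MEC is supported by two points (diametrically opposite) or three points (on a circumcircle).
The farthest pair is P_1–P_3 with squared distance 425. The circle on this segment as diameter has centre (-1.5, -1) and r² = 425/4 = 106.25.
Check P_2: distance² to centre = 65.25 ≤ 106.25, so it lies inside.
All remaining points lie in this disk, and no smaller disk contains both endpoints, so this is the minimum enclosing circle.
The points at distance exactly r from the centre are P_1, P_3 — 2 points.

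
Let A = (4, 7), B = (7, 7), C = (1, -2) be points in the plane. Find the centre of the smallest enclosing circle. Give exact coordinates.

(4, 2.5)

Side lengths²: AB² = 9, AC² = 90, BC² = 117.
Since BC² = 117 ≥ 90 + 9 = 99, the angle opposite BC is not acute, so the smallest enclosing circle has BC as diameter.
Centre = midpoint of BC = (4, 2.5), r² = 117/4 = 29.25.
Centre = (4, 2.5).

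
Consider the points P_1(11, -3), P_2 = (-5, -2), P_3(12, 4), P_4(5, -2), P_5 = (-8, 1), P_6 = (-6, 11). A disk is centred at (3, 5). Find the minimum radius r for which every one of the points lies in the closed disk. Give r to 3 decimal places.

The required radius is the distance from (3, 5) to the farthest point.
Squared distances: 128, 113, 82, 53, 137, 117.
Maximum is 137, attained at P_5.
r = √137 ≈ 11.705.

11.705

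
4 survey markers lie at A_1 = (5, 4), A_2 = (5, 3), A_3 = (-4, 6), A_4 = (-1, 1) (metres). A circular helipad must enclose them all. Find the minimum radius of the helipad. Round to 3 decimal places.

By Welzl's lemma the MEC is supported by two points (diametrically opposite) or three points (on a circumcircle).
The farthest pair is A_2–A_3 with squared distance 90. The circle on this segment as diameter has centre (0.5, 4.5) and r² = 90/4 = 22.5.
Check A_1: distance² to centre = 20.5 ≤ 22.5, so it lies inside.
All remaining points lie in this disk, and no smaller disk contains both endpoints, so this is the minimum enclosing circle.
r = √(22.5) ≈ 4.743.

4.743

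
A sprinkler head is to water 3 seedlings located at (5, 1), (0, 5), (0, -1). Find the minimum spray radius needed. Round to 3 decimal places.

3.448

Call the three points A, B, C in the order given.
Side lengths²: AB² = 41, AC² = 29, BC² = 36.
Since AB² = 41 < 36 + 29 = 65, the triangle is acute, so the smallest enclosing circle is the circumcircle.
Circumcentre = (1.7, 2), r² = 11.89.
r = √(11.89) ≈ 3.448.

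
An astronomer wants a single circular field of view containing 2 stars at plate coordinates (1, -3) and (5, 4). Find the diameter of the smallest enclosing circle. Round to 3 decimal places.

The smallest circle enclosing two points has them as diameter endpoints.
Centre = midpoint = (3, 0.5); r² = |(1, -3)−(5, 4)|²/4 = 65/4 = 16.25.
Diameter = 2r = 2√(16.25) ≈ 8.062.

8.062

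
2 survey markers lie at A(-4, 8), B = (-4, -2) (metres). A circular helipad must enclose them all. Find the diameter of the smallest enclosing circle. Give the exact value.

The smallest circle enclosing two points has them as diameter endpoints.
Centre = midpoint = (-4, 3); r² = |AB|²/4 = 100/4 = 25.
Diameter = 2r = 2√25 = 10.

10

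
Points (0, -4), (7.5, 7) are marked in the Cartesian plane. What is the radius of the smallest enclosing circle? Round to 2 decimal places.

6.66

The smallest circle enclosing two points has them as diameter endpoints.
Centre = midpoint = (3.75, 1.5); r² = |(0, -4)−(7.5, 7)|²/4 = 177.25/4 = 44.3125.
r = √(44.3125) ≈ 6.66.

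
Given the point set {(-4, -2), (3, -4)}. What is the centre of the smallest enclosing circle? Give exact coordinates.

(-0.5, -3)

The smallest circle enclosing two points has them as diameter endpoints.
Centre = midpoint = (-0.5, -3); r² = |(-4, -2)−(3, -4)|²/4 = 53/4 = 13.25.
Centre = (-0.5, -3).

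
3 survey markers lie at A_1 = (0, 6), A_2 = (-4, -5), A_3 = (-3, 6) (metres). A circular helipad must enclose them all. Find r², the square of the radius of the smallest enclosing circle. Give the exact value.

Side lengths²: A_1A_2² = 137, A_1A_3² = 9, A_2A_3² = 122.
Since A_1A_2² = 137 ≥ 122 + 9 = 131, the angle opposite A_1A_2 is not acute, so the smallest enclosing circle has A_1A_2 as diameter.
Centre = midpoint of A_1A_2 = (-2, 0.5), r² = 137/4 = 34.25.

34.25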